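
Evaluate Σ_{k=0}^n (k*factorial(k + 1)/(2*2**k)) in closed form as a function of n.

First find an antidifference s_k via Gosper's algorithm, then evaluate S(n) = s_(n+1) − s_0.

S(n) = -1 + factorial(n + 2)/(2*2**n)

The ratio is (k + 1)*(k + 2)/(2*k).
A = k/2 + 1, B = 1, C = k.
Set up (k/2 + 1)·f(k+1) − (1)·f(k) − (k) = 0.
Degrees (1,0,1) ⇒ d ≤ 0.
Solving with deg f ≤ 0: f(k) = 2.
Then R = B(k−1)f/C = 2/k, so s_k = R(k)·t_k = factorial(k + 1)/2**k.
s_(k+1) − s_k = k*factorial(k + 1)/(2*2**k) = t_k.
s_(n+1) = 2**(-n - 1)*factorial(n + 2) and s_(0) = 1, so S(n) = -1 + factorial(n + 2)/(2*2**n).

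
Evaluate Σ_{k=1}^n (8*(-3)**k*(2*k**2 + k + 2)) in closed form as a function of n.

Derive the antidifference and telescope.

S(n) = 12*(-3)**n*n**2 + 12*(-3)**n*n + 12*(-3)**n - 12

Ratio r(k) = 3*(-2*k**2 - 5*k - 5)/(2*k**2 + k + 2).
So A=-3 and B=1, with C=k**2 + k/2 + 1.
Need (-3)·f(k+1) − (1)·f(k) = k**2 + k/2 + 1.
d = 2 from the (0,0,2) case.
Match coefficients ⇒ f(k) = -(k**2 - k + 1)/4.
R(k) = B(k−1)·f(k)/C(k) = -(k**2 - k + 1)/(2*(2*k**2 + k + 2)); s_k = R·t_k = 4*(-3)**k*(-k**2 + k - 1).
Check: Δs_k = 8*(-3)**k*(2*k**2 + k + 2). ✓
Telescope: S(n) = s_(n+1) − s_(1) = 12*(-3)**n*(n**2 + n + 1) − (12) = 12*(-3)**n*n**2 + 12*(-3)**n*n + 12*(-3)**n - 12.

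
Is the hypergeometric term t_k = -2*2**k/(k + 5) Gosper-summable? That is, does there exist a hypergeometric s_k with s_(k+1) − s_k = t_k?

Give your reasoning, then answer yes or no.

t_(k+1)/t_k = 2*(k + 5)/(k + 6).
Gosper form: A/B · C(k+1)/C(k) with A=2*k + 10, B=k + 6, C=1.
Key eq: (2*k + 10)·f(k+1) = (k + 5)·f(k) + (1).
deg f ≤ -1 (via 1,1,0).
Bound -1 < 0, so the key equation has no polynomial solution.

No; the degree bound rules out any f.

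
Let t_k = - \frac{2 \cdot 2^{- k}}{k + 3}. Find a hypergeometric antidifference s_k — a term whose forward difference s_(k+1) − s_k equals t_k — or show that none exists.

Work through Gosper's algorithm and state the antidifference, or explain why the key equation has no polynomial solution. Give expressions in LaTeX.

Ratio r(k) = (k + 3)/(2*(k + 4)).
Factor: A=k/2 + 3/2; B=k + 4; C=1.
Key eq: (k/2 + 3/2)·f(k+1) = (k + 3)·f(k) + (1).
Degrees (1,1,0) ⇒ d ≤ -1.
Negative degree bound (-1): no f exists, t_k not Gosper-summable.

not Gosper-summable; s_k does not exist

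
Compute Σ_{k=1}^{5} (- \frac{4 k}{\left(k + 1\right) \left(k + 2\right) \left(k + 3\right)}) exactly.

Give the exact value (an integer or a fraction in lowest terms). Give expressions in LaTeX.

Step 1: r(k) = (k + 1)**2/(k*(k + 4)).
Gosper form: A/B · C(k+1)/C(k) with A=k + 1, B=k + 4, C=k.
Set up (k + 1)·f(k+1) − (k + 3)·f(k) − (k) = 0.
Degrees (1,1,1) ⇒ d ≤ 2.
A polynomial solution: f(k) = k*(k - 1)/4.
Then R = B(k−1)f/C = (k - 1)*(k + 3)/4, so s_k = R(k)·t_k = k*(1 - k)/((k + 1)*(k + 2)).
Check: Δs_k = -4*k/(k**3 + 6*k**2 + 11*k + 6). ✓
Sum = s_(6) − s_(1); s_(6) = -15/28, s_(1) = 0 ⇒ -15/28.

Σ = -15/28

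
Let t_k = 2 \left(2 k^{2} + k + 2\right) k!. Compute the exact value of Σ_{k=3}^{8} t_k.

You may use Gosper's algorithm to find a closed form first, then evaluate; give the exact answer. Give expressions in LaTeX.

Σ = 12337860

Ratio r(k) = (k + 1)*(k + 2*(k + 1)**2 + 3)/(2*k**2 + k + 2).
So A=k + 1 and B=1, with C=k**2 + k/2 + 1.
Key eq: (k + 1)·f(k+1) = (1)·f(k) + (k**2 + k/2 + 1).
Bound: deg f ≤ 1.
Coefficient equations give f(k) = (2*k - 1)/2.
Certificate R = B(k−1)f/C = (2*k - 1)/(2*k**2 + k + 2) gives s_k = 2*(2*k - 1)*factorial(k).
Verify: 2*(2*k**2 + k + 2)*factorial(k) matches t_k.
Sum = s_(9) − s_(3); s_(9) = 12337920, s_(3) = 60 ⇒ 12337860.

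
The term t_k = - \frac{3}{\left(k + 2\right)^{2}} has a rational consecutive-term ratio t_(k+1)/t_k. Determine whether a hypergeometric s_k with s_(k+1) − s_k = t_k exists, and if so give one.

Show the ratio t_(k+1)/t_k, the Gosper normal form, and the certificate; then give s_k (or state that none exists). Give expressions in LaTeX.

none — t_k is not Gosper-summable

Compute t_(k+1)/t_k: get (k + 2)**2/(k + 3)**2.
Normal form (A,B,C) = (k**2 + 4*k + 4, k**2 + 6*k + 9, 1).
Set up (k**2 + 4*k + 4)·f(k+1) − (k**2 + 4*k + 4)·f(k) − (1) = 0.
From deg A=2, deg B=2, deg C=0: d=0.
f = c0 ⇒ A·f(k+1) − B(k−1)·f(k) − C = -1. The system {-1 = 0} is inconsistent; no antidifference.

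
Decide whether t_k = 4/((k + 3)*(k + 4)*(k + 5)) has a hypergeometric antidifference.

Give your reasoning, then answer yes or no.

Yes. s_k = k*(k + 7)/(6*(k + 3)*(k + 4)).

Ratio r(k) = (k + 3)/(k + 6).
Take A(k)=k + 3, B(k)=k + 6, C(k)=1.
Key eq: (k + 3)·f(k+1) = (k + 5)·f(k) + (1).
Bound: deg f ≤ 2.
Match coefficients ⇒ f(k) = k*(k + 7)/24.
Get s_k = R·t_k = k*(k + 7)/(6*(k + 3)*(k + 4)) with R(k) = B(k−1)f(k)/C(k) = k*(k + 5)*(k + 7)/24.
Check: Δs_k = 4/(k**3 + 12*k**2 + 47*k + 60). ✓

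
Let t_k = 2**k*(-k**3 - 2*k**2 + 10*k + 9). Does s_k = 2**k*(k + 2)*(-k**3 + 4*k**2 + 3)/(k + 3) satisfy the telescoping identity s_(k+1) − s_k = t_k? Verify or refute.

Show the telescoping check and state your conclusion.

s_(k+1) = 2**(k + 1)*(k + 3)*(-(k + 1)**3 + 4*(k + 1)**2 + 3)/(k + 4)
s_(k+1) − s_k = 2**k*(-k**5 - 8*k**4 - 12*k**3 + 55*k**2 + 144*k + 84)/(k**2 + 7*k + 12)
(s_(k+1) − s_k) − t_k = 2**k*(k**4 + 4*k**3 - 39*k - 24)/(k**2 + 7*k + 12)

Invalid: residual 2**k*(k**4 + 4*k**3 - 39*k - 24)/(k**2 + 7*k + 12) ≠ 0.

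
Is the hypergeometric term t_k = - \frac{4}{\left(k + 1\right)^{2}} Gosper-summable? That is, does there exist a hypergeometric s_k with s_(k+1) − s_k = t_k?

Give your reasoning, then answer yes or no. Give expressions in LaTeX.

No; the coefficient equations for f are inconsistent.

r(k) = (k + 1)**2/(k + 2)**2 after simplifying.
Normal form (A,B,C) = (k**2 + 2*k + 1, k**2 + 4*k + 4, 1).
Key eq: (k**2 + 2*k + 1)·f(k+1) = (k**2 + 2*k + 1)·f(k) + (1).
Degrees (2,2,0) ⇒ d ≤ 0.
Write f(k) = c0. Then LHS − RHS = -1, requiring -1 = 0: contradictory. No certificate.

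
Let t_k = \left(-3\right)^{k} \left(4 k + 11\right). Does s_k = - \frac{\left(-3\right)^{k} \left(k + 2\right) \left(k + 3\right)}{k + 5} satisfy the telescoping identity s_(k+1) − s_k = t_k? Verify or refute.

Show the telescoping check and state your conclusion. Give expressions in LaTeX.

s_(k+1) = 3*(-3)**k*(k + 3)*(k + 4)/(k + 6)
s_(k+1) − s_k = (-3)**k*(4*k**3 + 47*k**2 + 177*k + 216)/(k**2 + 11*k + 30)
(s_(k+1) − s_k) − t_k = (-3)**k*(-8*k**2 - 64*k - 114)/(k**2 + 11*k + 30)

Invalid: residual \frac{\left(-3\right)^{k} \left(- 8 k^{2} - 64 k - 114\right)}{k^{2} + 11 k + 30} ≠ 0.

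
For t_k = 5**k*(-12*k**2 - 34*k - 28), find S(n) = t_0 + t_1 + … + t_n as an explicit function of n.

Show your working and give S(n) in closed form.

S(n) = -15*5**n*n**2 - 35*5**n*n - 30*5**n + 2

Ratio r(k) = 5*(6*k**2 + 29*k + 37)/(6*k**2 + 17*k + 14).
Gosper form: A/B · C(k+1)/C(k) with A=5, B=1, C=k**2 + 17*k/6 + 7/3.
Solve (5)·f(k+1) − (1)·f(k) = k**2 + 17*k/6 + 7/3.
Degrees (0,0,2) ⇒ d ≤ 2.
A polynomial solution: f(k) = (3*k**2 + k + 2)/12.
R(k) = B(k−1)·f(k)/C(k) = (3*k**2 + k + 2)/(2*(6*k**2 + 17*k + 14)); s_k = R·t_k = 5**k*(-3*k**2 - k - 2).
Verify: 5**k*(-12*k**2 - 34*k - 28) matches t_k.
Evaluate: s_(n+1) = 5**(n + 1)*(-3*n**2 - 7*n - 6); subtract s_(0) = -2 ⇒ S(n) = -15*5**n*n**2 - 35*5**n*n - 30*5**n + 2.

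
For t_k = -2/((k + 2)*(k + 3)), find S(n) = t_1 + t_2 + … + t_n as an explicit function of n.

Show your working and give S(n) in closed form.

Compute t_(k+1)/t_k: get (k + 2)/(k + 4).
Take A(k)=k + 2, B(k)=k + 4, C(k)=1.
Need (k + 2)·f(k+1) − (k + 3)·f(k) = 1.
d = 1 from the (1,1,0) case.
Coefficient equations give f(k) = k/2.
R(k) = B(k−1)·f(k)/C(k) = k*(k + 3)/2; s_k = R·t_k = -k/(k + 2).
Δs = -2/(k**2 + 5*k + 6), as required.
Telescope: S(n) = s_(n+1) − s_(1) = (-n - 1)/(n + 3) − (-1/3) = -2*n/(3*n + 9).

S(n) = -2*n/(3*n + 9)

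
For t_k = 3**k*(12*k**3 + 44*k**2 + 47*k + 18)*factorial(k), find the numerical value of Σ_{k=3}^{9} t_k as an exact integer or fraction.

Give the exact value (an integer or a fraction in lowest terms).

Step 1: r(k) = 3*(12*k**4 + 92*k**3 + 251*k**2 + 292*k + 121)/(12*k**3 + 44*k**2 + 47*k + 18).
A = 3*k + 3, B = 1, C = k**3 + 11*k**2/3 + 47*k/12 + 3/2.
Set up (3*k + 3)·f(k+1) − (1)·f(k) − (k**3 + 11*k**2/3 + 47*k/12 + 3/2) = 0.
d = 2 from the (1,0,3) case.
Solve for f: f(k) = (2*k - 1)*(2*k + 3)/12 (degree 2 ≤ 2).
Get s_k = R·t_k = 3**k*(2*k - 1)*(2*k + 3)*factorial(k) with R(k) = B(k−1)f(k)/C(k) = (2*k - 1)*(2*k + 3)/(12*k**3 + 44*k**2 + 47*k + 18).
Δs = 3**k*(12*k**3 + 44*k**2 + 47*k + 18)*factorial(k), as required.
Telescoping: Σ = s_(10) − s_(3) = 93639053894400 − (7290) = 93639053887110.

Σ = 93639053887110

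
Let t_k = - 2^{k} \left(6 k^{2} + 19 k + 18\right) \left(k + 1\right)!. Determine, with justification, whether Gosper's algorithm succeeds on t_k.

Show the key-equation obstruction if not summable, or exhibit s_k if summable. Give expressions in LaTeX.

Yes. s_k = - 2^{k} \left(3 k + 2\right) \left(k + 1\right)!.

Step 1: r(k) = 2*(6*k**3 + 43*k**2 + 105*k + 86)/(6*k**2 + 19*k + 18).
Factor: A=2*k + 4; B=1; C=k**2 + 19*k/6 + 3.
f must satisfy (2*k + 4)·f(k+1) − (1)·f(k) = k**2 + 19*k/6 + 3.
Bound: deg f ≤ 1.
Coefficient equations give f(k) = (3*k + 2)/6.
Certificate R = B(k−1)f/C = (3*k + 2)/(6*k**2 + 19*k + 18) gives s_k = -2**k*(3*k + 2)*factorial(k + 1).
Check: Δs_k = -2**k*(6*k**2 + 19*k + 18)*factorial(k + 1). ✓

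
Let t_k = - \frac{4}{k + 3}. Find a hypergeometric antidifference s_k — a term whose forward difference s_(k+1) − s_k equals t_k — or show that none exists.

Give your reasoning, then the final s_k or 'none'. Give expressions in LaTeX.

The ratio is (k + 3)/(k + 4).
Normal form (A,B,C) = (k + 3, k + 4, 1).
Set up (k + 3)·f(k+1) − (k + 3)·f(k) − (1) = 0.
From deg A=1, deg B=1, deg C=0: d=0.
Put f(k) = c0: A·f(k+1) − B(k−1)·f(k) − C = -1; need -1 = 0 — inconsistent ⇒ no f, not summable.

none (Gosper's algorithm certifies no s_k)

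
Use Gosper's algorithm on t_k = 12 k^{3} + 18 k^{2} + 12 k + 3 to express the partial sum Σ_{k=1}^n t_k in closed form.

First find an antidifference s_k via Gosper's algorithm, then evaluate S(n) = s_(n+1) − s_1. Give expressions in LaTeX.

The ratio is (4*k**3 + 18*k**2 + 28*k + 15)/(4*k**3 + 6*k**2 + 4*k + 1).
Normal form (A,B,C) = (1, 1, k**3 + 3*k**2/2 + k + 1/4).
f must satisfy (1)·f(k+1) − (1)·f(k) = k**3 + 3*k**2/2 + k + 1/4.
From deg A=0, deg B=0, deg C=3: d=4.
Coefficient equations give f(k) = k**4/4.
So s_k = (B(k−1)f/C)·t_k = (k**4/((2*k + 1)*(2*k**2 + 2*k + 1)))·t_k = 3*k**4.
Δs = -3*k**4 + 3*(k + 1)**4, as required.
Telescope: S(n) = s_(n+1) − s_(1) = 3*n**4 + 12*n**3 + 18*n**2 + 12*n + 3 − (3) = 3*n*(n**3 + 4*n**2 + 6*n + 4).

S(n) = 3 n \left(n^{3} + 4 n^{2} + 6 n + 4\right)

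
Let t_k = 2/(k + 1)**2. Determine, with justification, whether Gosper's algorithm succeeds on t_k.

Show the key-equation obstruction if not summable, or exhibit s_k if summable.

No — the linear system for f has no solution.

r(k) = (k + 1)**2/(k + 2)**2 after simplifying.
Take A(k)=k**2 + 2*k + 1, B(k)=k**2 + 4*k + 4, C(k)=1.
Set up (k**2 + 2*k + 1)·f(k+1) − (k**2 + 2*k + 1)·f(k) − (1) = 0.
deg f ≤ 0 (via 2,2,0).
Write f(k) = c0. Then LHS − RHS = -1, requiring -1 = 0: contradictory. No certificate.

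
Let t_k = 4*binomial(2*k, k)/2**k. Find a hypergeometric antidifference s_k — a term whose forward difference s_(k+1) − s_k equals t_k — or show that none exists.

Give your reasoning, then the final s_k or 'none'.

Ratio r(k) = (2*k + 1)/(k + 1).
Gosper form: A/B · C(k+1)/C(k) with A=2*k + 1, B=k + 1, C=1.
Solve (2*k + 1)·f(k+1) − (k)·f(k) = 1.
Degrees (1,1,0) ⇒ d ≤ -1.
Bound -1 < 0, so the key equation has no polynomial solution.

none (Gosper's algorithm certifies no s_k)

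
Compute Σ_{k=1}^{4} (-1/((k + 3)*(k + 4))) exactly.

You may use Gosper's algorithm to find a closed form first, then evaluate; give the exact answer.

r(k) = (k + 3)/(k + 5) after simplifying.
A = k + 3, B = k + 5, C = 1.
Solve (k + 3)·f(k+1) − (k + 4)·f(k) = 1.
Bound: deg f ≤ 1.
A polynomial solution: f(k) = k/3.
Certificate R = B(k−1)f/C = k*(k + 4)/3 gives s_k = -k/(3*k + 9).
s_(k+1) − s_k = -1/(k**2 + 7*k + 12) = t_k.
Telescoping: Σ = s_(5) − s_(1) = -5/24 − (-1/12) = -1/8.

Σ = -1/8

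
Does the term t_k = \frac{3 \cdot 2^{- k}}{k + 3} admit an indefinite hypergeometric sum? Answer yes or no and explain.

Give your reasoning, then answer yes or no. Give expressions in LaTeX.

No — t_k has no hypergeometric antidifference.

Step 1: r(k) = (k + 3)/(2*(k + 4)).
Factor: A=k/2 + 3/2; B=k + 4; C=1.
Set up (k/2 + 3/2)·f(k+1) − (k + 3)·f(k) − (1) = 0.
Bound: deg f ≤ -1.
deg f ≤ -1 is impossible — no certificate.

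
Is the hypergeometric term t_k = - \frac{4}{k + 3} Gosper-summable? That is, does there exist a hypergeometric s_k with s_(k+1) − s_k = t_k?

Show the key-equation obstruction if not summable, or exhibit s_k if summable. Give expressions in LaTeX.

Compute t_(k+1)/t_k: get (k + 3)/(k + 4).
So A=k + 3 and B=k + 4, with C=1.
Set up (k + 3)·f(k+1) − (k + 3)·f(k) − (1) = 0.
From deg A=1, deg B=1, deg C=0: d=0.
Generic f = c0 gives residual -1; -1 = 0 cannot hold, so t_k is not Gosper-summable.

No. Not Gosper-summable.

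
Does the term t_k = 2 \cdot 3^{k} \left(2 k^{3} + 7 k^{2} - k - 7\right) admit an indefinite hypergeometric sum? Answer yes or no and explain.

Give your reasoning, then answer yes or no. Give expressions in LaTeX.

Compute t_(k+1)/t_k: get 3*(2*k**3 + 13*k**2 + 19*k + 1)/(2*k**3 + 7*k**2 - k - 7).
Gosper form: A/B · C(k+1)/C(k) with A=3, B=1, C=k**3 + 7*k**2/2 - k/2 - 7/2.
Solve (3)·f(k+1) − (1)·f(k) = k**3 + 7*k**2/2 - k/2 - 7/2.
deg f ≤ 3 (via 0,0,3).
Match coefficients ⇒ f(k) = (2*k**3 - 2*k**2 - 4*k - 1)/4.
Get s_k = R·t_k = 3**k*(2*k**3 - 2*k**2 - 4*k - 1) with R(k) = B(k−1)f(k)/C(k) = (2*k**3 - 2*k**2 - 4*k - 1)/(2*(2*k**3 + 7*k**2 - k - 7)).
Check: Δs_k = 2*3**k*(2*k**3 + 7*k**2 - k - 7). ✓

Yes. s_k = 3^{k} \left(2 k^{3} - 2 k^{2} - 4 k - 1\right).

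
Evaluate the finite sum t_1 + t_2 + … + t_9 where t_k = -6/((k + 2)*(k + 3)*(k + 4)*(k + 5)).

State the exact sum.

Σ = -59/1820

Step 1: r(k) = (k + 2)/(k + 6).
Factor: A=k + 2; B=k + 6; C=1.
Solve (k + 2)·f(k+1) − (k + 5)·f(k) = 1.
d = 3 from the (1,1,0) case.
A polynomial solution: f(k) = k*(k**2 + 9*k + 26)/72.
So s_k = (B(k−1)f/C)·t_k = (k*(k + 5)*(k**2 + 9*k + 26)/72)·t_k = k*(-k**2 - 9*k - 26)/(12*(k + 2)*(k + 3)*(k + 4)).
Verify: -6/(k**4 + 14*k**3 + 71*k**2 + 154*k + 120) matches t_k.
Sum = s_(10) − s_(1); s_(10) = -15/182, s_(1) = -1/20 ⇒ -59/1820.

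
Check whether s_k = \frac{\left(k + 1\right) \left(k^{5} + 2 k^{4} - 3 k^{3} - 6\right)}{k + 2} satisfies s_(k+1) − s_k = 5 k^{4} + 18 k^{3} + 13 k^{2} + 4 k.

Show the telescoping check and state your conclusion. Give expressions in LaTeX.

s_(k+1) = (k + 2)*((k + 1)**5 + 2*(k + 1)**4 - 3*(k + 1)**3 - 6)/(k + 3)
s_(k+1) − s_k = (5*k**6 + 39*k**5 + 107*k**4 + 125*k**3 + 68*k**2 + 16*k - 6)/(k**2 + 5*k + 6)
(s_(k+1) − s_k) − t_k = 2*(-2*k**5 - 13*k**4 - 26*k**3 - 15*k**2 - 4*k - 3)/(k**2 + 5*k + 6)

Invalid: residual \frac{2 \left(- 2 k^{5} - 13 k^{4} - 26 k^{3} - 15 k^{2} - 4 k - 3\right)}{k^{2} + 5 k + 6} ≠ 0.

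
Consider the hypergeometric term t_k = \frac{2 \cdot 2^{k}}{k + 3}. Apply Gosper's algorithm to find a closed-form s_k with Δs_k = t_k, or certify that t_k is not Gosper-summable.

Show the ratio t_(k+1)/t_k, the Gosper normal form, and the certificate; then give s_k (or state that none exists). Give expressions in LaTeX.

not Gosper-summable; s_k does not exist

Compute t_(k+1)/t_k: get 2*(k + 3)/(k + 4).
A = 2*k + 6, B = k + 4, C = 1.
Solve (2*k + 6)·f(k+1) − (k + 3)·f(k) = 1.
deg f ≤ -1 (via 1,1,0).
Negative degree bound (-1): no f exists, t_k not Gosper-summable.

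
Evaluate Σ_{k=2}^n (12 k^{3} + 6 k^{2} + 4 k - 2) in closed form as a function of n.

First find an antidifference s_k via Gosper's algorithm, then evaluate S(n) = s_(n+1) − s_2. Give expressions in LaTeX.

S(n) = 3 n^{4} + 8 n^{3} + 8 n^{2} + n - 20

Step 1: r(k) = (6*k**3 + 21*k**2 + 26*k + 10)/(6*k**3 + 3*k**2 + 2*k - 1).
Gosper form: A/B · C(k+1)/C(k) with A=1, B=1, C=k**3 + k**2/2 + k/3 - 1/6.
Solve (1)·f(k+1) − (1)·f(k) = k**3 + k**2/2 + k/3 - 1/6.
Degrees (0,0,3) ⇒ d ≤ 4.
Solving with deg f ≤ 4: f(k) = k*(3*k**3 - 4*k**2 + 2*k - 3)/12.
R(k) = B(k−1)·f(k)/C(k) = k*(3*k**3 - 4*k**2 + 2*k - 3)/(2*(6*k**3 + 3*k**2 + 2*k - 1)); s_k = R·t_k = k*(3*k**3 - 4*k**2 + 2*k - 3).
Δs = 12*k**3 + 6*k**2 + 4*k - 2, as required.
Evaluate: s_(n+1) = 3*n**4 + 8*n**3 + 8*n**2 + n - 2; subtract s_(2) = 18 ⇒ S(n) = 3*n**4 + 8*n**3 + 8*n**2 + n - 20.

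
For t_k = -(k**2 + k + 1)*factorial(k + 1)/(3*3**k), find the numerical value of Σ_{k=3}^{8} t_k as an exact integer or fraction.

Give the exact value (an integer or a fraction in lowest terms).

Ratio r(k) = (k + 2)*(k + (k + 1)**2 + 2)/(3*(k**2 + k + 1)).
Factor: A=k/3 + 2/3; B=1; C=k**2 + k + 1.
Key eq: (k/3 + 2/3)·f(k+1) = (1)·f(k) + (k**2 + k + 1).
deg f ≤ 1 (via 1,0,2).
Match coefficients ⇒ f(k) = 3*(k + 1).
R(k) = B(k−1)·f(k)/C(k) = 3*(k + 1)/(k**2 + k + 1); s_k = R·t_k = -(k + 1)*factorial(k + 1)/3**k.
s_(k+1) − s_k = -(k**2 + k + 1)*factorial(k + 1)/(3*3**k) = t_k.
Σ_(k=3)^(8) t_k = s_(9) − s_(3) = -448000/243 − (-32/9) = -447136/243.

Σ = -447136/243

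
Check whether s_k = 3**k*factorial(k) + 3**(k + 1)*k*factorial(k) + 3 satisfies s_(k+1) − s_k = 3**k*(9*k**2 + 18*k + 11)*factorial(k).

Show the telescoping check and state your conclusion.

valid (s_(k+1) − s_k reduces to t_k)

s_(k+1) = 9*3**k*k**2*factorial(k) + 21*3**k*k*factorial(k) + 12*3**k*factorial(k) + 3
s_(k+1) − s_k = 3**k*(9*k**2 + 18*k + 11)*factorial(k)
(s_(k+1) − s_k) − t_k = 0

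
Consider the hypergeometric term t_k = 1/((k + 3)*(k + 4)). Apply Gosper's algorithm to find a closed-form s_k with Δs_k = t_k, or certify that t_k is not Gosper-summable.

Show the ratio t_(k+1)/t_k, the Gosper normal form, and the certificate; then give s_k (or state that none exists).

Ratio r(k) = (k + 3)/(k + 5).
So A=k + 3 and B=k + 5, with C=1.
Key eq: (k + 3)·f(k+1) = (k + 4)·f(k) + (1).
Degrees (1,1,0) ⇒ d ≤ 1.
Solve for f: f(k) = k/3 (degree 1 ≤ 1).
R(k) = B(k−1)·f(k)/C(k) = k*(k + 4)/3; s_k = R·t_k = k/(3*(k + 3)).
s_(k+1) − s_k = 1/(k**2 + 7*k + 12) = t_k.

s_k = k/(3*(k + 3))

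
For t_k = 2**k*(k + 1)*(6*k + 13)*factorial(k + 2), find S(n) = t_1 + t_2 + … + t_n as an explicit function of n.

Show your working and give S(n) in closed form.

S(n) = 6*2**n*n*factorial(n + 3) + 4*2**n*factorial(n + 3) - 24

r(k) = 2*(k + 2)*(k + 3)*(6*k + 19)/((k + 1)*(6*k + 13)) after simplifying.
So A=2*k + 6 and B=1, with C=k**2 + 19*k/6 + 13/6.
Key eq: (2*k + 6)·f(k+1) = (1)·f(k) + (k**2 + 19*k/6 + 13/6).
From deg A=1, deg B=0, deg C=2: d=1.
A polynomial solution: f(k) = (3*k - 1)/6.
Certificate R = B(k−1)f/C = (3*k - 1)/((k + 1)*(6*k + 13)) gives s_k = 2**k*(3*k - 1)*factorial(k + 2).
s_(k+1) − s_k = 2**k*(k + 1)*(6*k + 13)*factorial(k + 2) = t_k.
Σ_(k=1)^n t_k = s_(n+1) − s_(1) = (2**(n + 1)*(3*n + 2)*factorial(n + 3)) − (24), i.e. 6*2**n*n*factorial(n + 3) + 4*2**n*factorial(n + 3) - 24.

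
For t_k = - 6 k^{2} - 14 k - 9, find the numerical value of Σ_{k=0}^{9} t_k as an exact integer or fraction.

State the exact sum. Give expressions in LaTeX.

Step 1: r(k) = (6*k**2 + 26*k + 29)/(6*k**2 + 14*k + 9).
Gosper form: A/B · C(k+1)/C(k) with A=1, B=1, C=k**2 + 7*k/3 + 3/2.
Need (1)·f(k+1) − (1)·f(k) = k**2 + 7*k/3 + 3/2.
Bound: deg f ≤ 3.
A polynomial solution: f(k) = k*(2*k**2 + 4*k + 3)/6.
R(k) = B(k−1)·f(k)/C(k) = k*(2*k**2 + 4*k + 3)/(6*k**2 + 14*k + 9); s_k = R·t_k = k*(-2*k**2 - 4*k - 3).
Check: Δs_k = -6*k**2 - 14*k - 9. ✓
Sum = s_(10) − s_(0); s_(10) = -2430, s_(0) = 0 ⇒ -2430.

Σ = -2430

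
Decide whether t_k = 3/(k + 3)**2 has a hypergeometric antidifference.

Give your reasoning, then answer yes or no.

No — key equation has no polynomial f.

r(k) = (k + 3)**2/(k + 4)**2 after simplifying.
Factor: A=k**2 + 6*k + 9; B=k**2 + 8*k + 16; C=1.
f must satisfy (k**2 + 6*k + 9)·f(k+1) − (k**2 + 6*k + 9)·f(k) = 1.
From deg A=2, deg B=2, deg C=0: d=0.
Put f(k) = c0: A·f(k+1) − B(k−1)·f(k) − C = -1; need -1 = 0 — inconsistent ⇒ no f, not summable.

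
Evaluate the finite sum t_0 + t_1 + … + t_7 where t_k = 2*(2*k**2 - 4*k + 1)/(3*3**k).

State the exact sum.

Σ = 6448/6561

r(k) = (2*k**2 - 1)/(3*(2*k**2 - 4*k + 1)) after simplifying.
So A=1/3 and B=1, with C=k**2 - 2*k + 1/2.
Key eq: (1/3)·f(k+1) = (1)·f(k) + (k**2 - 2*k + 1/2).
Bound: deg f ≤ 2.
Solving with deg f ≤ 2: f(k) = -3*(2*k**2 - 2*k + 1)/4.
So s_k = (B(k−1)f/C)·t_k = (-3*(2*k**2 - 2*k + 1)/(2*(2*k**2 - 4*k + 1)))·t_k = (-2*k**2 + 2*k - 1)/3**k.
s_(k+1) − s_k = 2*(2*k**2 - 4*k + 1)/(3*3**k) = t_k.
Evaluate s at k=8 and k=0: -113/6561 and -1; difference 6448/6561.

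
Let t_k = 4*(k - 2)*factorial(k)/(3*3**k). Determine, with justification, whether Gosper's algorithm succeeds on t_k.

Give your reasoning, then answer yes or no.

Yes. s_k = 4*factorial(k)/3**k.

Ratio r(k) = (k**2 - 1)/(3*(k - 2)).
Gosper form: A/B · C(k+1)/C(k) with A=k/3 + 1/3, B=1, C=k - 2.
f must satisfy (k/3 + 1/3)·f(k+1) − (1)·f(k) = k - 2.
deg f ≤ 0 (via 1,0,1).
Solve for f: f(k) = 3 (degree 0 ≤ 0).
Certificate R = B(k−1)f/C = 3/(k - 2) gives s_k = 4*factorial(k)/3**k.
Verify: 4*(k - 2)*factorial(k)/(3*3**k) matches t_k.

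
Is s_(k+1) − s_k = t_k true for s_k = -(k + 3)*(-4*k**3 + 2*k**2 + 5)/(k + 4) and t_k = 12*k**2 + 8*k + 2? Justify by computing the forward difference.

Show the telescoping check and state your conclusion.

Invalid: residual (-8*k**3 - 58*k**2 - 34*k - 13)/(k**2 + 9*k + 20) ≠ 0.

s_(k+1) = -(k + 4)*(-4*(k + 1)**3 + 2*(k + 1)**2 + 5)/(k + 5)
s_(k+1) − s_k = (12*k**4 + 108*k**3 + 256*k**2 + 144*k + 27)/(k**2 + 9*k + 20)
(s_(k+1) − s_k) − t_k = (-8*k**3 - 58*k**2 - 34*k - 13)/(k**2 + 9*k + 20)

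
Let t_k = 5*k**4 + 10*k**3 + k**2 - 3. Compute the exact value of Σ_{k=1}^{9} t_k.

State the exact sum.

Compute t_(k+1)/t_k: get (5*(k + 1)**4 + 10*(k + 1)**3 + (k + 1)**2 - 3)/(5*k**4 + 10*k**3 + k**2 - 3).
Take A(k)=1, B(k)=1, C(k)=k**4 + 2*k**3 + k**2/5 - 3/5.
f must satisfy (1)·f(k+1) − (1)·f(k) = k**4 + 2*k**3 + k**2/5 - 3/5.
From deg A=0, deg B=0, deg C=4: d=5.
Solve for f: f(k) = k*(k**4 - 3*k**2 + 2*k - 3)/5 (degree 5 ≤ 5).
Certificate R = B(k−1)f/C = k*(k**4 - 3*k**2 + 2*k - 3)/(5*k**4 + 10*k**3 + k**2 - 3) gives s_k = k*(k**4 - 3*k**2 + 2*k - 3).
Check: Δs_k = 5*k**4 + 10*k**3 + k**2 - 3. ✓
Sum = s_(10) − s_(1); s_(10) = 97170, s_(1) = -3 ⇒ 97173.

Σ = 97173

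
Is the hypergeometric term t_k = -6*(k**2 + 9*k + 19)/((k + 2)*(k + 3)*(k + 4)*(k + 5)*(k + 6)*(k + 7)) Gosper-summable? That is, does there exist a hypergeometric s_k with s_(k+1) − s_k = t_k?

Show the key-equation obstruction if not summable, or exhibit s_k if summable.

t_(k+1)/t_k = (k + 2)*(9*k + (k + 1)**2 + 28)/((k + 8)*(k**2 + 9*k + 19)).
Factor: A=k + 2; B=k + 8; C=k**2 + 9*k + 19.
Need (k + 2)·f(k+1) − (k + 7)·f(k) = k**2 + 9*k + 19.
d = 5 from the (1,1,2) case.
Solve for f: f(k) = k*(k + 3)*(k + 5)*(k**2 + 12*k + 44)/144 (degree 5 ≤ 5).
So s_k = (B(k−1)f/C)·t_k = (k*(k + 3)*(k + 5)*(k + 7)*(k**2 + 12*k + 44)/(144*(k**2 + 9*k + 19)))·t_k = k*(-k**2 - 12*k - 44)/(24*(k**3 + 12*k**2 + 44*k + 48)).
s_(k+1) − s_k = 6*(-k**2 - 9*k - 19)/(k**6 + 27*k**5 + 295*k**4 + 1665*k**3 + 5104*k**2 + 8028*k + 5040) = t_k.

Yes. s_k = k*(-k**2 - 12*k - 44)/(24*(k**3 + 12*k**2 + 44*k + 48)).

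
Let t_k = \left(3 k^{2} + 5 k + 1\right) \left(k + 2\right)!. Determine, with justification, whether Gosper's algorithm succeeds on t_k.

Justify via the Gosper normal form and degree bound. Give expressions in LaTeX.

Yes. s_k = \left(3 k - 4\right) \left(k + 2\right)!.

Compute t_(k+1)/t_k: get (k + 3)*(5*k + 3*(k + 1)**2 + 6)/(3*k**2 + 5*k + 1).
Take A(k)=k + 3, B(k)=1, C(k)=k**2 + 5*k/3 + 1/3.
Set up (k + 3)·f(k+1) − (1)·f(k) − (k**2 + 5*k/3 + 1/3) = 0.
deg f ≤ 1 (via 1,0,2).
Solve for f: f(k) = (3*k - 4)/3 (degree 1 ≤ 1).
Certificate R = B(k−1)f/C = (3*k - 4)/(3*k**2 + 5*k + 1) gives s_k = (3*k - 4)*factorial(k + 2).
Δs = (3*k**2 + 5*k + 1)*factorial(k + 2), as required.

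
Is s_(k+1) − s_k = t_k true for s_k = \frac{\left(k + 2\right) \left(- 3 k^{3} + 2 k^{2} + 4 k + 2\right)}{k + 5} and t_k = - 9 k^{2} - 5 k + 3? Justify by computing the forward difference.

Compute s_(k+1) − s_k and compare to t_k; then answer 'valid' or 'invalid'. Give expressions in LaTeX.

s_(k+1) = (-3*k**4 - 16*k**3 - 22*k**2 + 2*k + 15)/(k + 6)
s_(k+1) − s_k = (-9*k**4 - 86*k**3 - 166*k**2 - 39*k + 51)/(k**2 + 11*k + 30)
(s_(k+1) − s_k) − t_k = 3*(6*k**3 + 52*k**2 + 26*k - 13)/(k**2 + 11*k + 30)

Invalid: residual \frac{3 \left(6 k^{3} + 52 k^{2} + 26 k - 13\right)}{k^{2} + 11 k + 30} ≠ 0.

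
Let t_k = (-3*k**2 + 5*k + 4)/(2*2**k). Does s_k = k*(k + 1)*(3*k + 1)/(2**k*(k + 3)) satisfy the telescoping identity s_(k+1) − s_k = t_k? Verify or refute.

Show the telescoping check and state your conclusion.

Invalid: residual (3*k**3 + 10*k**2 - 17*k - 12)/(2**k*(k**2 + 7*k + 12)) ≠ 0.

s_(k+1) = (k + 1)*(k + 2)*(3*k + 4)/(2*2**k*(k + 4))
s_(k+1) − s_k = (-3*k**4 - 10*k**3 + 23*k**2 + 54*k + 24)/(2*2**k*(k**2 + 7*k + 12))
(s_(k+1) − s_k) − t_k = (3*k**3 + 10*k**2 - 17*k - 12)/(2**k*(k**2 + 7*k + 12))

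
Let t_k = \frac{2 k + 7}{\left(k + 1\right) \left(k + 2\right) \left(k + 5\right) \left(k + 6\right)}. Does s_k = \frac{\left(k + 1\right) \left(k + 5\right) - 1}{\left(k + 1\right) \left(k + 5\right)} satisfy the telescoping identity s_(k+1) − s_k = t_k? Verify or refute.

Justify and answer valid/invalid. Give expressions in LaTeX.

valid; difference matches t_k

s_(k+1) = ((k + 2)*(k + 6) - 1)/((k + 2)*(k + 6))
s_(k+1) − s_k = (2*k + 7)/(k**4 + 14*k**3 + 65*k**2 + 112*k + 60)
(s_(k+1) − s_k) − t_k = 0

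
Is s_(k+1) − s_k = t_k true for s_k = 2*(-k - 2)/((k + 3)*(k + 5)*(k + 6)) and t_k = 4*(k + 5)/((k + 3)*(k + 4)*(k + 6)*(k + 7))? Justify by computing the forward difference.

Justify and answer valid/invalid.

s_(k+1) = 2*(-k - 3)/((k + 4)*(k + 6)*(k + 7))
s_(k+1) − s_k = 2*(2*k**2 + 11*k + 11)/(k**5 + 25*k**4 + 245*k**3 + 1175*k**2 + 2754*k + 2520)
(s_(k+1) − s_k) − t_k = 6*(-3*k - 13)/(k**5 + 25*k**4 + 245*k**3 + 1175*k**2 + 2754*k + 2520)

Invalid: residual 6*(-3*k - 13)/(k**5 + 25*k**4 + 245*k**3 + 1175*k**2 + 2754*k + 2520) ≠ 0.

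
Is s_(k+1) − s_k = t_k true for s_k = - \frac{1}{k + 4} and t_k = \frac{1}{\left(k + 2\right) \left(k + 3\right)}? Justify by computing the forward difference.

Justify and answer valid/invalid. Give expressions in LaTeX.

s_(k+1) = -1/(k + 5)
s_(k+1) − s_k = 1/((k + 4)*(k + 5))
(s_(k+1) − s_k) − t_k = 2*(-2*k - 7)/(k**4 + 14*k**3 + 71*k**2 + 154*k + 120)

Invalid: residual \frac{2 \left(- 2 k - 7\right)}{k^{4} + 14 k^{3} + 71 k^{2} + 154 k + 120} ≠ 0.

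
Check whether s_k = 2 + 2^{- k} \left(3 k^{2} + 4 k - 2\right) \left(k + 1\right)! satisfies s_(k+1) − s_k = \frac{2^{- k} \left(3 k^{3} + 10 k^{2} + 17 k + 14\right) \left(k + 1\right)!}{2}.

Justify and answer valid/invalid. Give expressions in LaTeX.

Valid — Δs_k = t_k.

s_(k+1) = 2**(-k - 1)*(4*k + 3*(k + 1)**2 + 2)*factorial(k + 2) + 2
s_(k+1) − s_k = (3*k**3 + 10*k**2 + 17*k + 14)*factorial(k + 1)/(2*2**k)
(s_(k+1) − s_k) − t_k = 0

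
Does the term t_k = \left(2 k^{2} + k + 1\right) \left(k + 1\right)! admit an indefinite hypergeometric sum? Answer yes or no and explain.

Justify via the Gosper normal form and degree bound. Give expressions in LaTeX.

r(k) = (k + 2)*(k + 2*(k + 1)**2 + 2)/(2*k**2 + k + 1) after simplifying.
A = k + 2, B = 1, C = k**2 + k/2 + 1/2.
f must satisfy (k + 2)·f(k+1) − (1)·f(k) = k**2 + k/2 + 1/2.
Degrees (1,0,2) ⇒ d ≤ 1.
Match coefficients ⇒ f(k) = (2*k - 3)/2.
So s_k = (B(k−1)f/C)·t_k = ((2*k - 3)/(2*k**2 + k + 1))·t_k = (2*k - 3)*factorial(k + 1).
Δs = (2*k**2 + k + 1)*factorial(k + 1), as required.

Yes. s_k = \left(2 k - 3\right) \left(k + 1\right)!.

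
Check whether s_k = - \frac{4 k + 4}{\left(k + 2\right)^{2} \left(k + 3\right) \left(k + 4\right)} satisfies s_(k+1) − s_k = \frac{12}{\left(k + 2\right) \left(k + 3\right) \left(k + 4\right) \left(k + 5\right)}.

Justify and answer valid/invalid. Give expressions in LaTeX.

s_(k+1) = 4*(-k - 2)/((k + 3)**2*(k + 4)*(k + 5))
s_(k+1) − s_k = 4*(3*k**2 + 11*k + 7)/(k**6 + 19*k**5 + 147*k**4 + 593*k**3 + 1316*k**2 + 1524*k + 720)
(s_(k+1) − s_k) − t_k = 4*(-4*k - 11)/(k**6 + 19*k**5 + 147*k**4 + 593*k**3 + 1316*k**2 + 1524*k + 720)

Invalid: residual \frac{4 \left(- 4 k - 11\right)}{k^{6} + 19 k^{5} + 147 k^{4} + 593 k^{3} + 1316 k^{2} + 1524 k + 720} ≠ 0.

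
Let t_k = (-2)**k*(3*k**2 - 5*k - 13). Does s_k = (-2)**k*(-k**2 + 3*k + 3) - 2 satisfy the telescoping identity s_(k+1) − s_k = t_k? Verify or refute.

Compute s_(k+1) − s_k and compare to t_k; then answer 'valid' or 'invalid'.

s_(k+1) = -2*(-2)**k*(3*k - (k + 1)**2 + 6) - 2
s_(k+1) − s_k = (-2)**k*(3*k**2 - 5*k - 13)
(s_(k+1) − s_k) − t_k = 0

Valid: the claim telescopes to t_k.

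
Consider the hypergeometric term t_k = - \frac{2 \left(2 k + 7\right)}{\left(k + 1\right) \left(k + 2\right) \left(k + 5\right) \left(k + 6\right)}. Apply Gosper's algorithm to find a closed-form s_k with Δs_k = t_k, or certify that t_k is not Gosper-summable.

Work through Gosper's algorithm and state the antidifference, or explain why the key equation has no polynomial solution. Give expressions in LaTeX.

s_k = \frac{2 k \left(- k - 6\right)}{5 \left(k^{2} + 6 k + 5\right)}

r(k) = (k + 1)*(k + 5)*(2*k + 9)/((k + 3)*(k + 7)*(2*k + 7)) after simplifying.
So A=k + 1 and B=k + 7, with C=k**3 + 21*k**2/2 + 73*k/2 + 42.
Key eq: (k + 1)·f(k+1) = (k + 6)·f(k) + (k**3 + 21*k**2/2 + 73*k/2 + 42).
deg f ≤ 5 (via 1,1,3).
Coefficient equations give f(k) = k*(k + 2)*(k + 3)*(k + 4)*(k + 6)/10.
Then R = B(k−1)f/C = k*(k + 2)*(k + 6)**2/(5*(2*k + 7)), so s_k = R(k)·t_k = 2*k*(-k - 6)/(5*(k**2 + 6*k + 5)).
Verify: 2*(-2*k - 7)/(k**4 + 14*k**3 + 65*k**2 + 112*k + 60) matches t_k.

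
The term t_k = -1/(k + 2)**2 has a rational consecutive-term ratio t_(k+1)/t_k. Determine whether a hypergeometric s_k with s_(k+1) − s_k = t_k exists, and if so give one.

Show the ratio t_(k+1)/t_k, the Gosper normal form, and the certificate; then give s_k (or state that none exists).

t_(k+1)/t_k = (k + 2)**2/(k + 3)**2.
A = k**2 + 4*k + 4, B = k**2 + 6*k + 9, C = 1.
Set up (k**2 + 4*k + 4)·f(k+1) − (k**2 + 4*k + 4)·f(k) − (1) = 0.
deg f ≤ 0 (via 2,2,0).
Put f(k) = c0: A·f(k+1) − B(k−1)·f(k) − C = -1; need -1 = 0 — inconsistent ⇒ no f, not summable.

none (Gosper's algorithm certifies no s_k)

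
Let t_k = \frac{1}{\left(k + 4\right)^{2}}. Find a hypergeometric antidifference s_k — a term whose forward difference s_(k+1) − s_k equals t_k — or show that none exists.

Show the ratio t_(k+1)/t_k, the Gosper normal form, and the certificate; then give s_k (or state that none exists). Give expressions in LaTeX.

none — t_k is not Gosper-summable

Compute t_(k+1)/t_k: get (k + 4)**2/(k + 5)**2.
A = k**2 + 8*k + 16, B = k**2 + 10*k + 25, C = 1.
Solve (k**2 + 8*k + 16)·f(k+1) − (k**2 + 8*k + 16)·f(k) = 1.
d = 0 from the (2,2,0) case.
Put f(k) = c0: A·f(k+1) − B(k−1)·f(k) − C = -1; need -1 = 0 — inconsistent ⇒ no f, not summable.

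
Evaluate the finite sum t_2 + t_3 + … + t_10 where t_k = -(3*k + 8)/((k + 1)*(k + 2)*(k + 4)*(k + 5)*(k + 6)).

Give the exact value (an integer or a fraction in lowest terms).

Step 1: r(k) = (k + 1)*(k + 4)*(3*k + 11)/((k + 3)*(k + 7)*(3*k + 8)).
A = k + 1, B = k + 7, C = k**2 + 17*k/3 + 8.
Key eq: (k + 1)·f(k+1) = (k + 6)·f(k) + (k**2 + 17*k/3 + 8).
deg f ≤ 5 (via 1,1,2).
Solve for f: f(k) = k*(k + 2)*(k + 3)*(k**2 + 10*k + 29)/60 (degree 5 ≤ 5).
Get s_k = R·t_k = k*(-k**2 - 10*k - 29)/(20*(k**3 + 10*k**2 + 29*k + 20)) with R(k) = B(k−1)f(k)/C(k) = k*(k + 2)*(k + 6)*(k**2 + 10*k + 29)/(20*(3*k + 8)).
s_(k+1) − s_k = (-3*k - 8)/(k**5 + 18*k**4 + 121*k**3 + 372*k**2 + 508*k + 240) = t_k.
Σ_(k=2)^(10) t_k = s_(11) − s_(2) = -143/2880 − (-53/1260) = -17/2240.

Σ = -17/2240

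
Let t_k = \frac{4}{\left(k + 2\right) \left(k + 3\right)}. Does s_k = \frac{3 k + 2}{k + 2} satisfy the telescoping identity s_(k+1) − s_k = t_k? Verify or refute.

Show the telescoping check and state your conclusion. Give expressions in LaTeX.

valid (s_(k+1) − s_k reduces to t_k)

s_(k+1) = (3*k + 5)/(k + 3)
s_(k+1) − s_k = 4/(k**2 + 5*k + 6)
(s_(k+1) − s_k) − t_k = 0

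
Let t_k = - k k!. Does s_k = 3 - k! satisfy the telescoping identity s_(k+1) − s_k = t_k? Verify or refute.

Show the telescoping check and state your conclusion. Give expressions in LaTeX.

s_(k+1) = -k*factorial(k) - factorial(k) + 3
s_(k+1) − s_k = -k*factorial(k)
(s_(k+1) − s_k) − t_k = 0

Valid — Δs_k = t_k.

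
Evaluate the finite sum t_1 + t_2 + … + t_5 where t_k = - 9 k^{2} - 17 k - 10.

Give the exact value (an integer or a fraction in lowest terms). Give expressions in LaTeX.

Σ = -800

Ratio r(k) = (9*k**2 + 35*k + 36)/(9*k**2 + 17*k + 10).
Factor: A=1; B=1; C=k**2 + 17*k/9 + 10/9.
Solve (1)·f(k+1) − (1)·f(k) = k**2 + 17*k/9 + 10/9.
Degrees (0,0,2) ⇒ d ≤ 3.
Solving with deg f ≤ 3: f(k) = k*(3*k**2 + 4*k + 3)/9.
Get s_k = R·t_k = k*(-3*k**2 - 4*k - 3) with R(k) = B(k−1)f(k)/C(k) = k*(3*k**2 + 4*k + 3)/(9*k**2 + 17*k + 10).
Check: Δs_k = -9*k**2 - 17*k - 10. ✓
Σ_(k=1)^(5) t_k = s_(6) − s_(1) = -810 − (-10) = -800.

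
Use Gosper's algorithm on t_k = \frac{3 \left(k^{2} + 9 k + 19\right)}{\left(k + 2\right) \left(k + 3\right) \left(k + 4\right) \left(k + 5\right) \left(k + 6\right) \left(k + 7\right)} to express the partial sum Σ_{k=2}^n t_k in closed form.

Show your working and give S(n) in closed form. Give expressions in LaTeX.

r(k) = (k + 2)*(9*k + (k + 1)**2 + 28)/((k + 8)*(k**2 + 9*k + 19)) after simplifying.
Gosper form: A/B · C(k+1)/C(k) with A=k + 2, B=k + 8, C=k**2 + 9*k + 19.
Set up (k + 2)·f(k+1) − (k + 7)·f(k) − (k**2 + 9*k + 19) = 0.
Bound: deg f ≤ 5.
Match coefficients ⇒ f(k) = k*(k + 3)*(k + 5)*(k**2 + 12*k + 44)/144.
Get s_k = R·t_k = k*(k**2 + 12*k + 44)/(48*(k**3 + 12*k**2 + 44*k + 48)) with R(k) = B(k−1)f(k)/C(k) = k*(k + 3)*(k + 5)*(k + 7)*(k**2 + 12*k + 44)/(144*(k**2 + 9*k + 19)).
Check: Δs_k = 3*(k**2 + 9*k + 19)/(k**6 + 27*k**5 + 295*k**4 + 1665*k**3 + 5104*k**2 + 8028*k + 5040). ✓
Evaluate: s_(n+1) = (n**3 + 15*n**2 + 71*n + 57)/(48*(n**3 + 15*n**2 + 71*n + 105)); subtract s_(2) = 1/64 ⇒ S(n) = (n**3 + 15*n**2 + 71*n - 87)/(192*(n**3 + 15*n**2 + 71*n + 105)).

S(n) = \frac{n^{3} + 15 n^{2} + 71 n - 87}{192 \left(n^{3} + 15 n^{2} + 71 n + 105\right)}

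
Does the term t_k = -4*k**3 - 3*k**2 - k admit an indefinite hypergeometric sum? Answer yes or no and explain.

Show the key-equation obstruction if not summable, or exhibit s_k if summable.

r(k) = (4*k**3 + 15*k**2 + 19*k + 8)/(k*(4*k**2 + 3*k + 1)) after simplifying.
A = 1, B = 1, C = k**3 + 3*k**2/4 + k/4.
Need (1)·f(k+1) − (1)·f(k) = k**3 + 3*k**2/4 + k/4.
Bound: deg f ≤ 4.
A polynomial solution: f(k) = k**3*(k - 1)/4.
Then R = B(k−1)f/C = k**2*(k - 1)/(4*k**2 + 3*k + 1), so s_k = R(k)·t_k = k**3*(1 - k).
Verify: k*(k**2*(k - 1) - (k + 1)**3) matches t_k.

Yes. s_k = k**3*(1 - k).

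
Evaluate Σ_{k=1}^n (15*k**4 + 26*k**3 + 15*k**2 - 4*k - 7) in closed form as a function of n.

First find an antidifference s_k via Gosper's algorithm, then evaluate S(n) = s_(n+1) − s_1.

S(n) = n*(3*n**4 + 14*n**3 + 23*n**2 + 12*n - 7)

t_(k+1)/t_k = (15*k**4 + 86*k**3 + 183*k**2 + 164*k + 45)/(15*k**4 + 26*k**3 + 15*k**2 - 4*k - 7).
Factor: A=1; B=1; C=k**4 + 26*k**3/15 + k**2 - 4*k/15 - 7/15.
Need (1)·f(k+1) − (1)·f(k) = k**4 + 26*k**3/15 + k**2 - 4*k/15 - 7/15.
d = 5 from the (0,0,4) case.
Solving with deg f ≤ 5: f(k) = k*(3*k**4 - k**3 - 3*k**2 - 3*k - 3)/15.
Then R = B(k−1)f/C = k*(3*k**4 - k**3 - 3*k**2 - 3*k - 3)/(15*k**4 + 26*k**3 + 15*k**2 - 4*k - 7), so s_k = R(k)·t_k = k*(3*k**4 - k**3 - 3*k**2 - 3*k - 3).
Verify: 15*k**4 + 26*k**3 + 15*k**2 - 4*k - 7 matches t_k.
s_(n+1) = 3*n**5 + 14*n**4 + 23*n**3 + 12*n**2 - 7*n - 7 and s_(1) = -7, so S(n) = n*(3*n**4 + 14*n**3 + 23*n**2 + 12*n - 7).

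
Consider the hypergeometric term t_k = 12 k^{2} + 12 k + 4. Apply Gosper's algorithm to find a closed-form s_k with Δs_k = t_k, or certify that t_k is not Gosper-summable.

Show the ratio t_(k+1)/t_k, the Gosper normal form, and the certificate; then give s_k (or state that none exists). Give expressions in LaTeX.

s_k = 4 k^{3}

Compute t_(k+1)/t_k: get (3*k**2 + 9*k + 7)/(3*k**2 + 3*k + 1).
Normal form (A,B,C) = (1, 1, k**2 + k + 1/3).
Solve (1)·f(k+1) − (1)·f(k) = k**2 + k + 1/3.
Bound: deg f ≤ 3.
A polynomial solution: f(k) = k**3/3.
So s_k = (B(k−1)f/C)·t_k = (k**3/(3*k**2 + 3*k + 1))·t_k = 4*k**3.
s_(k+1) − s_k = -4*k**3 + 4*(k + 1)**3 = t_k.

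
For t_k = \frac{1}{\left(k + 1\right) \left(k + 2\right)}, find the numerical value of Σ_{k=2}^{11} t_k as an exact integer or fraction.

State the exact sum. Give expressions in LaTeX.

Ratio r(k) = (k + 1)/(k + 3).
A = k + 1, B = k + 3, C = 1.
f must satisfy (k + 1)·f(k+1) − (k + 2)·f(k) = 1.
Degrees (1,1,0) ⇒ d ≤ 1.
Solving with deg f ≤ 1: f(k) = k.
Get s_k = R·t_k = k/(k + 1) with R(k) = B(k−1)f(k)/C(k) = k*(k + 2).
Δs = 1/(k**2 + 3*k + 2), as required.
Σ_(k=2)^(11) t_k = s_(12) − s_(2) = 12/13 − (2/3) = 10/39.

Σ = 10/39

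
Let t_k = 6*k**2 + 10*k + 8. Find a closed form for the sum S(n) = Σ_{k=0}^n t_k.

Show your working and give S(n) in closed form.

S(n) = 2*n**3 + 8*n**2 + 14*n + 8

Compute t_(k+1)/t_k: get (3*k**2 + 11*k + 12)/(3*k**2 + 5*k + 4).
Take A(k)=1, B(k)=1, C(k)=k**2 + 5*k/3 + 4/3.
Key eq: (1)·f(k+1) = (1)·f(k) + (k**2 + 5*k/3 + 4/3).
deg f ≤ 3 (via 0,0,2).
Coefficient equations give f(k) = k*(k**2 + k + 2)/3.
Get s_k = R·t_k = 2*k*(k**2 + k + 2) with R(k) = B(k−1)f(k)/C(k) = k*(k**2 + k + 2)/(3*k**2 + 5*k + 4).
Verify: 6*k**2 + 10*k + 8 matches t_k.
s_(n+1) = 2*n**3 + 8*n**2 + 14*n + 8 and s_(0) = 0, so S(n) = 2*n**3 + 8*n**2 + 14*n + 8.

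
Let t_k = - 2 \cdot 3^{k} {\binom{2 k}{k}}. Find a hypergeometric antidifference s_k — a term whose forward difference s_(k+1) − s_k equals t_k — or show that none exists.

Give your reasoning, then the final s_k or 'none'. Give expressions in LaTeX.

none — t_k is not Gosper-summable

r(k) = 6*(2*k + 1)/(k + 1) after simplifying.
Gosper form: A/B · C(k+1)/C(k) with A=12*k + 6, B=k + 1, C=1.
Key eq: (12*k + 6)·f(k+1) = (k)·f(k) + (1).
From deg A=1, deg B=1, deg C=0: d=-1.
d = -1 < 0 ⇒ no nonzero polynomial f; not summable.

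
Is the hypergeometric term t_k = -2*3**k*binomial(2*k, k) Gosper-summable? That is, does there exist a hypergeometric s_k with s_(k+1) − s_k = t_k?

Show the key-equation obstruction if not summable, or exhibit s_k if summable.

No — negative degree bound, so no certificate f.

r(k) = 6*(2*k + 1)/(k + 1) after simplifying.
Normal form (A,B,C) = (12*k + 6, k + 1, 1).
Key eq: (12*k + 6)·f(k+1) = (k)·f(k) + (1).
From deg A=1, deg B=1, deg C=0: d=-1.
d = -1 < 0 ⇒ no nonzero polynomial f; not summable.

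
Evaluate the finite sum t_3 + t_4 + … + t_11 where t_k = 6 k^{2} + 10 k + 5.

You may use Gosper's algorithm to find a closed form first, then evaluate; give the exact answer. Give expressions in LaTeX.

r(k) = (6*k**2 + 22*k + 21)/(6*k**2 + 10*k + 5) after simplifying.
A = 1, B = 1, C = k**2 + 5*k/3 + 5/6.
Key eq: (1)·f(k+1) = (1)·f(k) + (k**2 + 5*k/3 + 5/6).
d = 3 from the (0,0,2) case.
Match coefficients ⇒ f(k) = k*(2*k**2 + 2*k + 1)/6.
Get s_k = R·t_k = k*(2*k**2 + 2*k + 1) with R(k) = B(k−1)f(k)/C(k) = k*(2*k**2 + 2*k + 1)/(6*k**2 + 10*k + 5).
Verify: 6*k**2 + 10*k + 5 matches t_k.
Evaluate s at k=12 and k=3: 3756 and 75; difference 3681.

Σ = 3681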